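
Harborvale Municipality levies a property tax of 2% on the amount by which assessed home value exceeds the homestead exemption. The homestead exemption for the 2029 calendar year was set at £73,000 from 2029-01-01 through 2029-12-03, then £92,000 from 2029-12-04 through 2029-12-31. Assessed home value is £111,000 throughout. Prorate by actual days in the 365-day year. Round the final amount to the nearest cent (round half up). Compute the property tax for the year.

2029-01-01 to 2029-12-03: 337 days, exemption £73,000 → (£111,000 − £73,000) × 2% × 337/365 = £701.6986
2029-12-04 to 2029-12-31: 28 days, exemption £92,000 → (£111,000 − £92,000) × 2% × 28/365 = £29.1507
Total = £730.8493

£730.85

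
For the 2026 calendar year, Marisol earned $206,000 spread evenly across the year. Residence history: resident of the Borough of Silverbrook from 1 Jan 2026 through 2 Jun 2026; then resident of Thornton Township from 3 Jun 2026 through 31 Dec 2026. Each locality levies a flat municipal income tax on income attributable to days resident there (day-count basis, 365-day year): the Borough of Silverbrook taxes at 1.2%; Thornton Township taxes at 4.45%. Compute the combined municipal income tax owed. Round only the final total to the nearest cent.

The Borough of Silverbrook, 1 Jan – 2 Jun 2026: 153 days → $206,000 × 1.2% × 153/365 = $1,036.2082
Thornton Township, 3 Jun – 31 Dec 2026: 212 days → $206,000 × 4.45% × 212/365 = $5,324.3945
Total = $6,360.6027

$6,360.60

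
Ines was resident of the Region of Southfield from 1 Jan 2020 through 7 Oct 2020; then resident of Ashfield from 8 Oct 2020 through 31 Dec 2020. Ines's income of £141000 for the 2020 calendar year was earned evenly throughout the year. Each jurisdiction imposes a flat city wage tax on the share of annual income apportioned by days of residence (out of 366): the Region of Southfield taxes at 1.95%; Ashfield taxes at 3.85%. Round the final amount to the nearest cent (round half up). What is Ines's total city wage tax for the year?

£3371.67

The Region of Southfield, 1 Jan – 7 Oct 2020: 281 days → £141000 × 1.95% × 281/366 = £2110.9549
Ashfield, 8 Oct – 31 Dec 2020: 85 days → £141000 × 3.85% × 85/366 = £1260.7172
Total = £3371.6721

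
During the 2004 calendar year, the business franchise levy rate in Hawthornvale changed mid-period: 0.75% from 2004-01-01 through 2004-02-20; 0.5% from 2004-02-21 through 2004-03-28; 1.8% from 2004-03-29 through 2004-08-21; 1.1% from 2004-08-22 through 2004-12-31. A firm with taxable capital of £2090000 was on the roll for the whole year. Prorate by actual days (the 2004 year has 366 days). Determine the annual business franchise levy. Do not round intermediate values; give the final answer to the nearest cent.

2004-01-01 to 2004-02-20: 51 days at 0.75% → £2090000 × 0.75% × 51/366 = £2184.2213
2004-02-21 to 2004-03-28: 37 days at 0.5% → £2090000 × 0.5% × 37/366 = £1056.4208
2004-03-29 to 2004-08-21: 146 days at 1.8% → £2090000 × 1.8% × 146/366 = £15006.8852
2004-08-22 to 2004-12-31: 132 days at 1.1% → £2090000 × 1.1% × 132/366 = £8291.4754
Total = £26539.0027

£26539.00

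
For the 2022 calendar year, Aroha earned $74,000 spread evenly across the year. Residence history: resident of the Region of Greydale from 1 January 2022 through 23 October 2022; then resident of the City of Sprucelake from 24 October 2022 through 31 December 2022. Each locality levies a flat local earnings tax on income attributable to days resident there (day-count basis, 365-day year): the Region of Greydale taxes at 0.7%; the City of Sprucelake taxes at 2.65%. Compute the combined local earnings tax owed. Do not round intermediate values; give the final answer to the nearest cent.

$790.79

The Region of Greydale, 1 January – 23 October 2022: 296 days → $74,000 × 0.7% × 296/365 = $420.0767
The City of Sprucelake, 24 October – 31 December 2022: 69 days → $74,000 × 2.65% × 69/365 = $370.7096
Total = $790.7863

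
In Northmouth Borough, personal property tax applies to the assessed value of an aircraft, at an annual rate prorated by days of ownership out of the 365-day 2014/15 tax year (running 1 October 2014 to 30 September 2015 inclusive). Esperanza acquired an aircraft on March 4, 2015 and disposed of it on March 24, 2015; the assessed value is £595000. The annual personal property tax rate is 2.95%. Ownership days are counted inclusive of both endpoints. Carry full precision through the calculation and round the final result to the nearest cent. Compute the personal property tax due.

£1009.87

Days held (March 4 – March 24, 2015): 21 out of 365
Tax = £595000 × 2.95% × 21/365 = £1009.8699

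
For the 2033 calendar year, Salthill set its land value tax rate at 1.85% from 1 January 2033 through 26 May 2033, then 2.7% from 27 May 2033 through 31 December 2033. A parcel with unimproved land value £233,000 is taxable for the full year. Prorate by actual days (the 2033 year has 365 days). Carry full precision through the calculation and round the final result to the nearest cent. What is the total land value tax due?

£5,498.80

1 January – 26 May 2033: 146 days at 1.85% → £233,000 × 1.85% × 146/365 = £1,724.2000
27 May – 31 December 2033: 219 days at 2.7% → £233,000 × 2.7% × 219/365 = £3,774.6000
Total = £5,498.8000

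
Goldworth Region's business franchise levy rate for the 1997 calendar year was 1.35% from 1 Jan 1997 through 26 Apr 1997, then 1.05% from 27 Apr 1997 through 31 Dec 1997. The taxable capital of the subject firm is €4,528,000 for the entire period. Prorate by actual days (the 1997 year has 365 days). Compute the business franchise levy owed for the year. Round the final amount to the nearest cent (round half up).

€51,861.11

1 Jan – 26 Apr 1997: 116 days at 1.35% → €4,528,000 × 1.35% × 116/365 = €19,426.9808
27 Apr – 31 Dec 1997: 249 days at 1.05% → €4,528,000 × 1.05% × 249/365 = €32,434.1260
Total = €51,861.1068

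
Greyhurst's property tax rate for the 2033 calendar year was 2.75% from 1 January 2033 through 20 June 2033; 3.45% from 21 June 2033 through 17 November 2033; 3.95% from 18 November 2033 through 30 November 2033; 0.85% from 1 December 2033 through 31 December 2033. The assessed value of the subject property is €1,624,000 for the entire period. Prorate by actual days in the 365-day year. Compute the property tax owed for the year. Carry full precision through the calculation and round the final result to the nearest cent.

1 January – 20 June 2033: 171 days at 2.75% → €1,624,000 × 2.75% × 171/365 = €20,922.9041
21 June – 17 November 2033: 150 days at 3.45% → €1,624,000 × 3.45% × 150/365 = €23,025.2055
18 November – 30 November 2033: 13 days at 3.95% → €1,624,000 × 3.95% × 13/365 = €2,284.7233
1 December – 31 December 2033: 31 days at 0.85% → €1,624,000 × 0.85% × 31/365 = €1,172.3945
Total = €47,405.2274

€47,405.23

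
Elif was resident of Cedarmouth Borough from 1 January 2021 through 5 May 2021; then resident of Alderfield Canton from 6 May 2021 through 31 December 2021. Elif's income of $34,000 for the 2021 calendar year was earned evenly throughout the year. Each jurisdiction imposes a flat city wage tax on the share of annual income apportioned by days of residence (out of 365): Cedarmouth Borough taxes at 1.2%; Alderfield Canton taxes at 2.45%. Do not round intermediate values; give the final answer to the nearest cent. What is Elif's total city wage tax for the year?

Cedarmouth Borough, 1 January – 5 May 2021: 125 days → $34,000 × 1.2% × 125/365 = $139.7260
Alderfield Canton, 6 May – 31 December 2021: 240 days → $34,000 × 2.45% × 240/365 = $547.7260
Total = $687.4521

$687.45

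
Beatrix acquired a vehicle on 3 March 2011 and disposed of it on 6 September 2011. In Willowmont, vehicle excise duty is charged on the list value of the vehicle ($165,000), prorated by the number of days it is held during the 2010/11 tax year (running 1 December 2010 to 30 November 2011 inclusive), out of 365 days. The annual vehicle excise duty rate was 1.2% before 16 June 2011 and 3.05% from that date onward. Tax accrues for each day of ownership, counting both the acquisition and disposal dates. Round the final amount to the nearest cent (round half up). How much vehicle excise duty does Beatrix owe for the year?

$1,713.97

3 March – 15 June 2011: 105 days at 1.2% → $165,000 × 1.2% × 105/365 = $569.5890
16 June – 6 September 2011: 83 days at 3.05% → $165,000 × 3.05% × 83/365 = $1,144.3767
Total = $1,713.9658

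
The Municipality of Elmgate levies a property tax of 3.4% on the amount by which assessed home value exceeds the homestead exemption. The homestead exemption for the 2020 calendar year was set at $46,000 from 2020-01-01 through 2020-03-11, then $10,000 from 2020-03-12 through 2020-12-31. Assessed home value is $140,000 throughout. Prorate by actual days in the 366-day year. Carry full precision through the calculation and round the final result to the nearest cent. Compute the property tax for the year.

$4,182.56

2020-01-01 to 2020-03-11: 71 days, exemption $46,000 → ($140,000 − $46,000) × 3.4% × 71/366 = $619.9891
2020-03-12 to 2020-12-31: 295 days, exemption $10,000 → ($140,000 − $10,000) × 3.4% × 295/366 = $3,562.5683
Total = $4,182.5574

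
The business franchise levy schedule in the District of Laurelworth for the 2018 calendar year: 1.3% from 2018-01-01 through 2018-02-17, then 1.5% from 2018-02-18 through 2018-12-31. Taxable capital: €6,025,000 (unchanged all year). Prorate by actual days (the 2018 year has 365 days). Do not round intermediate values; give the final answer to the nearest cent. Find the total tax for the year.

2018-01-01 to 2018-02-17: 48 days at 1.3% → €6,025,000 × 1.3% × 48/365 = €10,300.2740
2018-02-18 to 2018-12-31: 317 days at 1.5% → €6,025,000 × 1.5% × 317/365 = €78,490.0685
Total = €88,790.3425

€88,790.34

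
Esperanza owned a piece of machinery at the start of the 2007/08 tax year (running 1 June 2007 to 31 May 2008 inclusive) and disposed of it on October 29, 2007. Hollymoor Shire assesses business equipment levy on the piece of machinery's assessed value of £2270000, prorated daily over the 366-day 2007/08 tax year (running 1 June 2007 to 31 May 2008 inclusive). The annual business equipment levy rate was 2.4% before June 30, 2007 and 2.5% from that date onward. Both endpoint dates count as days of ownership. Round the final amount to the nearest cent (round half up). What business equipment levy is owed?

June 1 – June 29, 2007: 29 days at 2.4% → £2270000 × 2.4% × 29/366 = £4316.7213
June 30 – October 29, 2007: 122 days at 2.5% → £2270000 × 2.5% × 122/366 = £18916.6667
Total = £23233.3880

£23233.39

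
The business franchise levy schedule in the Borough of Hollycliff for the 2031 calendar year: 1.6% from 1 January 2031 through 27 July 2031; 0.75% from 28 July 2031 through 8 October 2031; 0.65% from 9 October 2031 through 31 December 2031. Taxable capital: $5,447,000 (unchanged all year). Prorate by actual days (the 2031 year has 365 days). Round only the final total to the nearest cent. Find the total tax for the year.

1 January – 27 July 2031: 208 days at 1.6% → $5,447,000 × 1.6% × 208/365 = $49,664.7014
28 July – 8 October 2031: 73 days at 0.75% → $5,447,000 × 0.75% × 73/365 = $8,170.5000
9 October – 31 December 2031: 84 days at 0.65% → $5,447,000 × 0.65% × 84/365 = $8,148.1151
Total = $65,983.3164

$65,983.32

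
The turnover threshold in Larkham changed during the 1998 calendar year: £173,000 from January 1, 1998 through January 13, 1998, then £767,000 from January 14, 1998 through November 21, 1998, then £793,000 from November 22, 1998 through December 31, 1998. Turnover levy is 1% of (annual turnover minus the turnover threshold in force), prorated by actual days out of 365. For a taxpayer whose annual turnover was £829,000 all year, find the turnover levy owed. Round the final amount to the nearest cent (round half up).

£803.07

January 1 – January 13, 1998: 13 days, exemption £173,000 → (£829,000 − £173,000) × 1% × 13/365 = £233.6438
January 14 – November 21, 1998: 312 days, exemption £767,000 → (£829,000 − £767,000) × 1% × 312/365 = £529.9726
November 22 – December 31, 1998: 40 days, exemption £793,000 → (£829,000 − £793,000) × 1% × 40/365 = £39.4521
Total = £803.0685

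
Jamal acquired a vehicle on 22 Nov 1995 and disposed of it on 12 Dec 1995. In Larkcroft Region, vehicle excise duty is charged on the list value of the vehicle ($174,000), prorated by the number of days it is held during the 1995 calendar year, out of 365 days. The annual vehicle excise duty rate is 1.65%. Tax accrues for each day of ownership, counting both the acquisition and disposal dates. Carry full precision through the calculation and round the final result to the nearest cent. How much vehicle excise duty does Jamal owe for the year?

Days held (22 Nov – 12 Dec 1995): 21 out of 365
Tax = $174,000 × 1.65% × 21/365 = $165.1808

$165.18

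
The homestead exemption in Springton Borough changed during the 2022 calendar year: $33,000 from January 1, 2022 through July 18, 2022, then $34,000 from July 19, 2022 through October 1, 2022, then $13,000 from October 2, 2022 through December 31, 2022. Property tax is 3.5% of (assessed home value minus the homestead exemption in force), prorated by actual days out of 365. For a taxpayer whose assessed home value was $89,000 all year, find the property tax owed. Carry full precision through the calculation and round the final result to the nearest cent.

$2,127.33

January 1 – July 18, 2022: 199 days, exemption $33,000 → ($89,000 − $33,000) × 3.5% × 199/365 = $1,068.6027
July 19 – October 1, 2022: 75 days, exemption $34,000 → ($89,000 − $34,000) × 3.5% × 75/365 = $395.5479
October 2 – December 31, 2022: 91 days, exemption $13,000 → ($89,000 − $13,000) × 3.5% × 91/365 = $663.1781
Total = $2,127.3288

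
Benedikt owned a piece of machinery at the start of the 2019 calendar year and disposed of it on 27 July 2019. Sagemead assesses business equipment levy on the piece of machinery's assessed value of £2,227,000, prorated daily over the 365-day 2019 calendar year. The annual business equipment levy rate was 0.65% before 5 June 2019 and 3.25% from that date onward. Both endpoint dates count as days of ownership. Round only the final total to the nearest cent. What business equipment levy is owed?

1 January – 4 June 2019: 155 days at 0.65% → £2,227,000 × 0.65% × 155/365 = £6,147.1301
5 June – 27 July 2019: 53 days at 3.25% → £2,227,000 × 3.25% × 53/365 = £10,509.6096
Total = £16,656.7397

£16,656.74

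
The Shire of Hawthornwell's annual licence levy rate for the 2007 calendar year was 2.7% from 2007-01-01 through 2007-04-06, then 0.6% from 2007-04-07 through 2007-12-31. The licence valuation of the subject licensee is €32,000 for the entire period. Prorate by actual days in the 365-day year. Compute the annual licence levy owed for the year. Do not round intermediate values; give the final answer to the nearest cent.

€368.75

2007-01-01 to 2007-04-06: 96 days at 2.7% → €32,000 × 2.7% × 96/365 = €227.2438
2007-04-07 to 2007-12-31: 269 days at 0.6% → €32,000 × 0.6% × 269/365 = €141.5014
Total = €368.7452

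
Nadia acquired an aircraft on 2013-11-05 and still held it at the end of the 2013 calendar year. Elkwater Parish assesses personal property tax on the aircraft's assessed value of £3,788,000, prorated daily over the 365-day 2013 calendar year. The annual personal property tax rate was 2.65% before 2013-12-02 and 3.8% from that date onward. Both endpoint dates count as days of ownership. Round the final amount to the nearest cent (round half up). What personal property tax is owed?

£19,256.53

2013-11-05 to 2013-12-01: 27 days at 2.65% → £3,788,000 × 2.65% × 27/365 = £7,425.5178
2013-12-02 to 2013-12-31: 30 days at 3.8% → £3,788,000 × 3.8% × 30/365 = £11,831.0137
Total = £19,256.5315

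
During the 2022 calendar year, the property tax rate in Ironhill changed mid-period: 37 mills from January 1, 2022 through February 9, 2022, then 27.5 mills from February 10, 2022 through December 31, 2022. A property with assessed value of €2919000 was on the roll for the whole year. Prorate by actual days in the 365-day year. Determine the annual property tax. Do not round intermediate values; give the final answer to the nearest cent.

January 1 – February 9, 2022: 40 days at 37 mills → €2919000 × 3.7% × 40/365 = €11835.9452
February 10 – December 31, 2022: 325 days at 27.5 mills → €2919000 × 2.75% × 325/365 = €71475.5137
Total = €83311.4589

€83311.46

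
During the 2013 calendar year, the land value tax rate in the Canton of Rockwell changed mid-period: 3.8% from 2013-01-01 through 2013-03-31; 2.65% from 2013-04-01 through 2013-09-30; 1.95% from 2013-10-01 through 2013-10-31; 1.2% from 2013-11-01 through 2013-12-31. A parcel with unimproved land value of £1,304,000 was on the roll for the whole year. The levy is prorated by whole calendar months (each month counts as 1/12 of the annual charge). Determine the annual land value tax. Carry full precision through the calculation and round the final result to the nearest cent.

2013-01-01 to 2013-03-31: 3 months at 3.8% → £1,304,000 × 3.8% × 3/12 = £12,388.0000
2013-04-01 to 2013-09-30: 6 months at 2.65% → £1,304,000 × 2.65% × 6/12 = £17,278.0000
2013-10-01 to 2013-10-31: 1 month at 1.95% → £1,304,000 × 1.95% × 1/12 = £2,119.0000
2013-11-01 to 2013-12-31: 2 months at 1.2% → £1,304,000 × 1.2% × 2/12 = £2,608.0000
Total = £34,393.0000

£34,393.00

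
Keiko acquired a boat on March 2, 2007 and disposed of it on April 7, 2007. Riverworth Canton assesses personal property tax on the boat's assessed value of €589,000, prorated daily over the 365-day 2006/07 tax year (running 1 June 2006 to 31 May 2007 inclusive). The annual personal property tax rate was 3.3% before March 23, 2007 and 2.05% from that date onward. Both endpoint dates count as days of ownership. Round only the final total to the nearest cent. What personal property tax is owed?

March 2 – March 22, 2007: 21 days at 3.3% → €589,000 × 3.3% × 21/365 = €1,118.2932
March 23 – April 7, 2007: 16 days at 2.05% → €589,000 × 2.05% × 16/365 = €529.2932
Total = €1,647.5863

€1,647.59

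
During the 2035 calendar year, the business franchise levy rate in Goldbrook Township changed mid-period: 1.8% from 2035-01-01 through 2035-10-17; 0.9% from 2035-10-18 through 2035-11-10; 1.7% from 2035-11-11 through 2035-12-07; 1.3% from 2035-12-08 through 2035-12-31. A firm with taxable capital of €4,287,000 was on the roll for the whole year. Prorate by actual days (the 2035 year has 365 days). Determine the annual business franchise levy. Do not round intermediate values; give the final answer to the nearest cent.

€72,902.49

2035-01-01 to 2035-10-17: 290 days at 1.8% → €4,287,000 × 1.8% × 290/365 = €61,309.9726
2035-10-18 to 2035-11-10: 24 days at 0.9% → €4,287,000 × 0.9% × 24/365 = €2,536.9644
2035-11-11 to 2035-12-07: 27 days at 1.7% → €4,287,000 × 1.7% × 27/365 = €5,391.0493
2035-12-08 to 2035-12-31: 24 days at 1.3% → €4,287,000 × 1.3% × 24/365 = €3,664.5041
Total = €72,902.4904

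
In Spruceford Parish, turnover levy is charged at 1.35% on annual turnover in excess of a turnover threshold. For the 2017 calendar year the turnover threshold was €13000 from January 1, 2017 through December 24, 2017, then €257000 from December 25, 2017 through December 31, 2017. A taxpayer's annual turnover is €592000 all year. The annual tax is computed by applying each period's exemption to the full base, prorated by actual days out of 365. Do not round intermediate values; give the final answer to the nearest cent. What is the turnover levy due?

€7753.33

January 1 – December 24, 2017: 358 days, exemption €13000 → (€592000 − €13000) × 1.35% × 358/365 = €7666.5945
December 25 – December 31, 2017: 7 days, exemption €257000 → (€592000 − €257000) × 1.35% × 7/365 = €86.7329
Total = €7753.3274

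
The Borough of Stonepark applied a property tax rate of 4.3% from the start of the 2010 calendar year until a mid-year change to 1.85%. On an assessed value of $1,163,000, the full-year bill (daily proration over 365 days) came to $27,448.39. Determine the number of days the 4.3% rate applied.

Let d = days at the first rate; then 365 − d days at the second rate.
$1,163,000 × [4.3%·d + 1.85%·(365−d)] / 365 = $27,448.39
Solving gives d = 76, so the new rate took effect on 18 March 2010.

76 days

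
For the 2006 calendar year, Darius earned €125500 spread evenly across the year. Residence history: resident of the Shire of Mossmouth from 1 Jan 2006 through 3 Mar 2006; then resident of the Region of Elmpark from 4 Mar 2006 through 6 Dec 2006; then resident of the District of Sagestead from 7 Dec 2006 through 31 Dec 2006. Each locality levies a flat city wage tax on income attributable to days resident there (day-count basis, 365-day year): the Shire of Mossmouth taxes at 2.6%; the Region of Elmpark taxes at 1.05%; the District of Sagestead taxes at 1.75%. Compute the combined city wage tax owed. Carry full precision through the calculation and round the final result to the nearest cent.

€1708.35

The Shire of Mossmouth, 1 Jan – 3 Mar 2006: 62 days → €125500 × 2.6% × 62/365 = €554.2630
The Region of Elmpark, 4 Mar – 6 Dec 2006: 278 days → €125500 × 1.05% × 278/365 = €1003.6562
The District of Sagestead, 7 Dec – 31 Dec 2006: 25 days → €125500 × 1.75% × 25/365 = €150.4281
Total = €1708.3473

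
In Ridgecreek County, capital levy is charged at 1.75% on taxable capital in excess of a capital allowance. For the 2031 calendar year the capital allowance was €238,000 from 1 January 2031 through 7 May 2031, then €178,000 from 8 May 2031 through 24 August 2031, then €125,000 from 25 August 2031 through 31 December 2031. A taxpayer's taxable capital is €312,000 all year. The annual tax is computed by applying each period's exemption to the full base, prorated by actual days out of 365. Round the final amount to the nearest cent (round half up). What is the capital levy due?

1 January – 7 May 2031: 127 days, exemption €238,000 → (€312,000 − €238,000) × 1.75% × 127/365 = €450.5890
8 May – 24 August 2031: 109 days, exemption €178,000 → (€312,000 − €178,000) × 1.75% × 109/365 = €700.2877
25 August – 31 December 2031: 129 days, exemption €125,000 → (€312,000 − €125,000) × 1.75% × 129/365 = €1,156.5822
Total = €2,307.4589

€2,307.46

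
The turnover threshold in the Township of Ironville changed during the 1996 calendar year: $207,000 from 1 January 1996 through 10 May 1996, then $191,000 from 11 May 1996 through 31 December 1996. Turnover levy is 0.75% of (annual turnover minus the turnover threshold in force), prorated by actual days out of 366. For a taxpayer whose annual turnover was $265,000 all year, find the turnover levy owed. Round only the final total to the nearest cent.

1 January – 10 May 1996: 131 days, exemption $207,000 → ($265,000 − $207,000) × 0.75% × 131/366 = $155.6967
11 May – 31 December 1996: 235 days, exemption $191,000 → ($265,000 − $191,000) × 0.75% × 235/366 = $356.3525
Total = $512.0492

$512.05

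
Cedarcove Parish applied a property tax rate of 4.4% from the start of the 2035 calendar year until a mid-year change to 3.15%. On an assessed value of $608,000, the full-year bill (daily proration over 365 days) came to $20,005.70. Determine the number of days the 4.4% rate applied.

41 days

Let d = days at the first rate; then 365 − d days at the second rate.
$608,000 × [4.4%·d + 3.15%·(365−d)] / 365 = $20,005.70
Solving gives d = 41, so the new rate took effect on February 11, 2035.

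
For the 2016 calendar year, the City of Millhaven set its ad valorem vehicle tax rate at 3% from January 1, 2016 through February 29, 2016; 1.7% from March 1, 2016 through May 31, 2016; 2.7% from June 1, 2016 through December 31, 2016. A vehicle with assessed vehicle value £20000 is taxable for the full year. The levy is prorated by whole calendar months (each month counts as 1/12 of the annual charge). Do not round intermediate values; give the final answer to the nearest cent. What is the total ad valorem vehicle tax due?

£500.00

January 1 – February 29, 2016: 2 months at 3% → £20000 × 3% × 2/12 = £100.0000
March 1 – May 31, 2016: 3 months at 1.7% → £20000 × 1.7% × 3/12 = £85.0000
June 1 – December 31, 2016: 7 months at 2.7% → £20000 × 2.7% × 7/12 = £315.0000
Total = £500.0000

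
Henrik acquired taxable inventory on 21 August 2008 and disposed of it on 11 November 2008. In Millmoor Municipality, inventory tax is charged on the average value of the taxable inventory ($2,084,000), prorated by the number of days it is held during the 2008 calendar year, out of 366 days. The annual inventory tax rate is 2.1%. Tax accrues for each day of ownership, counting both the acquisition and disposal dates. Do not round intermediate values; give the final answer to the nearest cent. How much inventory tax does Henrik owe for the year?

Days held (21 August – 11 November 2008): 83 out of 366
Tax = $2,084,000 × 2.1% × 83/366 = $9,924.6230

$9,924.62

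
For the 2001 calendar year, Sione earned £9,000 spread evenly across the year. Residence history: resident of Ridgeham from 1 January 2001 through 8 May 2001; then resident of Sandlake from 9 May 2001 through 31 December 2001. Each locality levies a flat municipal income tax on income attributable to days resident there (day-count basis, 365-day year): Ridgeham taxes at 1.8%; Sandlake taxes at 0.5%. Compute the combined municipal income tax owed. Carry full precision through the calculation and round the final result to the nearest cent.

Ridgeham, 1 January – 8 May 2001: 128 days → £9,000 × 1.8% × 128/365 = £56.8110
Sandlake, 9 May – 31 December 2001: 237 days → £9,000 × 0.5% × 237/365 = £29.2192
Total = £86.0301

£86.03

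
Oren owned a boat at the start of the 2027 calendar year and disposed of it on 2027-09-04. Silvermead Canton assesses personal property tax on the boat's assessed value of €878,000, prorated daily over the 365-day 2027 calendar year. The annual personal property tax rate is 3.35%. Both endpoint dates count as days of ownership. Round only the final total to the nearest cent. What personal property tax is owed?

€19,904.14

Days held (2027-01-01 to 2027-09-04): 247 out of 365
Tax = €878,000 × 3.35% × 247/365 = €19,904.1397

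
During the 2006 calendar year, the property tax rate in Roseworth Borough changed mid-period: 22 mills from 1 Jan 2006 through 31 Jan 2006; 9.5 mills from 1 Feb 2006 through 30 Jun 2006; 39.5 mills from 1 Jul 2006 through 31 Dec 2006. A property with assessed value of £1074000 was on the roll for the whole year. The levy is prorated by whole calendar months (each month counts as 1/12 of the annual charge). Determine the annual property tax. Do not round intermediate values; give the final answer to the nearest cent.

1 Jan – 31 Jan 2006: 1 month at 22 mills → £1074000 × 2.2% × 1/12 = £1969.0000
1 Feb – 30 Jun 2006: 5 months at 9.5 mills → £1074000 × 0.95% × 5/12 = £4251.2500
1 Jul – 31 Dec 2006: 6 months at 39.5 mills → £1074000 × 3.95% × 6/12 = £21211.5000
Total = £27431.7500

£27431.75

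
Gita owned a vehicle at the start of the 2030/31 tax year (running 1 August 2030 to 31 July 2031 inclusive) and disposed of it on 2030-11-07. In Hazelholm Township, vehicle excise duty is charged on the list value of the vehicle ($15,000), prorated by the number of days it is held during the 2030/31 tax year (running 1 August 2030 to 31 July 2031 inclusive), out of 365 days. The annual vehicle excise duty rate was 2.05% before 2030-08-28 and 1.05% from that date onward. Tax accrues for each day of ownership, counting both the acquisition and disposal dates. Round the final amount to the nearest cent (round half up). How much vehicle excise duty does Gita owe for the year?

2030-08-01 to 2030-08-27: 27 days at 2.05% → $15,000 × 2.05% × 27/365 = $22.7466
2030-08-28 to 2030-11-07: 72 days at 1.05% → $15,000 × 1.05% × 72/365 = $31.0685
Total = $53.8151

$53.82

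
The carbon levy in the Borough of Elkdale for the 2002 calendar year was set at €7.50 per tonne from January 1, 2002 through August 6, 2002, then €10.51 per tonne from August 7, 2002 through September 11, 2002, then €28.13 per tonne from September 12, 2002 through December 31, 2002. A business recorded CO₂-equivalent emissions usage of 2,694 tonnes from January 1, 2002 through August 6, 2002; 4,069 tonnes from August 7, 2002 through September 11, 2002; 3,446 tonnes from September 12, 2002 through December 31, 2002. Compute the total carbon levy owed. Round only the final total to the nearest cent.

January 1 – August 6, 2002: 2,694 tonnes at €7.50/tonne → €20,205.00
August 7 – September 11, 2002: 4,069 tonnes at €10.51/tonne → €42,765.19
September 12 – December 31, 2002: 3,446 tonnes at €28.13/tonne → €96,935.98

€159,906.17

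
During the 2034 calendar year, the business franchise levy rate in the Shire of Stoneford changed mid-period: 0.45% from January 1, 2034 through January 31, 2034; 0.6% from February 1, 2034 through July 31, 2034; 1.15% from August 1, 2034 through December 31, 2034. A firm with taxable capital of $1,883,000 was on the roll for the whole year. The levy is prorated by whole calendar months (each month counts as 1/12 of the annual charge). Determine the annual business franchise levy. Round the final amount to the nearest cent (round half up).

$15,377.83

January 1 – January 31, 2034: 1 month at 0.45% → $1,883,000 × 0.45% × 1/12 = $706.1250
February 1 – July 31, 2034: 6 months at 0.6% → $1,883,000 × 0.6% × 6/12 = $5,649.0000
August 1 – December 31, 2034: 5 months at 1.15% → $1,883,000 × 1.15% × 5/12 = $9,022.7083
Total = $15,377.8333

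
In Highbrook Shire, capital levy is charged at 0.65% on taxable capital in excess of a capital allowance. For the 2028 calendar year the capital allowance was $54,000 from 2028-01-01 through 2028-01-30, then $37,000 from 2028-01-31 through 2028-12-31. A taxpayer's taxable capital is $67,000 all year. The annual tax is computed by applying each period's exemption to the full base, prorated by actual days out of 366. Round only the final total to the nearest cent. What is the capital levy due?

$185.94

2028-01-01 to 2028-01-30: 30 days, exemption $54,000 → ($67,000 − $54,000) × 0.65% × 30/366 = $6.9262
2028-01-31 to 2028-12-31: 336 days, exemption $37,000 → ($67,000 − $37,000) × 0.65% × 336/366 = $179.0164
Total = $185.9426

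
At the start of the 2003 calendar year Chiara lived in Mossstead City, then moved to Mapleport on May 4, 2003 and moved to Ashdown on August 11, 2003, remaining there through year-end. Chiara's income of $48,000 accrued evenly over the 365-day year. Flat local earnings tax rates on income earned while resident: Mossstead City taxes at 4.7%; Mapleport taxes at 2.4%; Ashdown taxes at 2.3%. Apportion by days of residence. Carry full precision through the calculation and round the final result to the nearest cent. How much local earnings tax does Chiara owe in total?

$1,505.23

Mossstead City, January 1 – May 3, 2003: 123 days → $48,000 × 4.7% × 123/365 = $760.2411
Mapleport, May 4 – August 10, 2003: 99 days → $48,000 × 2.4% × 99/365 = $312.4603
Ashdown, August 11 – December 31, 2003: 143 days → $48,000 × 2.3% × 143/365 = $432.5260
Total = $1,505.2274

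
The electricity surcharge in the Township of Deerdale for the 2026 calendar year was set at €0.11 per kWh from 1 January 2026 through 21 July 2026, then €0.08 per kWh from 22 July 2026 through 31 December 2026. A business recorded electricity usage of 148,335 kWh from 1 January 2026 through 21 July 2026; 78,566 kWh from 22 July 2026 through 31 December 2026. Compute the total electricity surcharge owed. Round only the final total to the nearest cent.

1 January – 21 July 2026: 148,335 kWh at €0.11/kWh → €16,316.85
22 July – 31 December 2026: 78,566 kWh at €0.08/kWh → €6,285.28

€22,602.13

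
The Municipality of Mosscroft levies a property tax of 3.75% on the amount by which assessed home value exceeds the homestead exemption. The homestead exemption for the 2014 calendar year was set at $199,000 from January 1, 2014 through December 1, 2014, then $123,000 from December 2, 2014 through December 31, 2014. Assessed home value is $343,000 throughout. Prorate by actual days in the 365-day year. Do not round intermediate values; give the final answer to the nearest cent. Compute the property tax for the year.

$5,634.25

January 1 – December 1, 2014: 335 days, exemption $199,000 → ($343,000 − $199,000) × 3.75% × 335/365 = $4,956.1644
December 2 – December 31, 2014: 30 days, exemption $123,000 → ($343,000 − $123,000) × 3.75% × 30/365 = $678.0822
Total = $5,634.2466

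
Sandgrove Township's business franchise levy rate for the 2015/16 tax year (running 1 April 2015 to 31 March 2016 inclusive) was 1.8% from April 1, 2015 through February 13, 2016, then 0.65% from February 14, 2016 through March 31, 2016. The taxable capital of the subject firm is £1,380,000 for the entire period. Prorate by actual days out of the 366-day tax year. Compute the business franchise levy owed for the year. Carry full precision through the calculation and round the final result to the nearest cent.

£22,802.05

April 1, 2015 – February 13, 2016: 319 days at 1.8% → £1,380,000 × 1.8% × 319/366 = £21,650.1639
February 14 – March 31, 2016: 47 days at 0.65% → £1,380,000 × 0.65% × 47/366 = £1,151.8852
Total = £22,802.0492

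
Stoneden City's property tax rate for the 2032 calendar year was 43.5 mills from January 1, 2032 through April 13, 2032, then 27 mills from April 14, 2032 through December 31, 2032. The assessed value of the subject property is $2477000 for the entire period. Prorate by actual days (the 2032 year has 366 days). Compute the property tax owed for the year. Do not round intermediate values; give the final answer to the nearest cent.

$78492.48

January 1 – April 13, 2032: 104 days at 43.5 mills → $2477000 × 4.35% × 104/366 = $30617.3443
April 14 – December 31, 2032: 262 days at 27 mills → $2477000 × 2.7% × 262/366 = $47875.1311
Total = $78492.4754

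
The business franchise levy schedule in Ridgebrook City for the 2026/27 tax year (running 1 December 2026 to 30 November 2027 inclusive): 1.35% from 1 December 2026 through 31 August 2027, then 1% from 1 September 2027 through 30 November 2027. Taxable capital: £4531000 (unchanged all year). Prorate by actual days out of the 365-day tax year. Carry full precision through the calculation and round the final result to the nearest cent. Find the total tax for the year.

£57214.74

1 December 2026 – 31 August 2027: 274 days at 1.35% → £4531000 × 1.35% × 274/365 = £45918.2712
1 September – 30 November 2027: 91 days at 1% → £4531000 × 1% × 91/365 = £11296.4658
Total = £57214.7370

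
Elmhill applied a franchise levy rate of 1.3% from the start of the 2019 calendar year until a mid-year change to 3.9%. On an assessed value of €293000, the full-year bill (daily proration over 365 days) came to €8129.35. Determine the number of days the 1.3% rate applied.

Let d = days at the first rate; then 365 − d days at the second rate.
€293000 × [1.3%·d + 3.9%·(365−d)] / 365 = €8129.35
Solving gives d = 158, so the new rate took effect on June 8, 2019.

158 days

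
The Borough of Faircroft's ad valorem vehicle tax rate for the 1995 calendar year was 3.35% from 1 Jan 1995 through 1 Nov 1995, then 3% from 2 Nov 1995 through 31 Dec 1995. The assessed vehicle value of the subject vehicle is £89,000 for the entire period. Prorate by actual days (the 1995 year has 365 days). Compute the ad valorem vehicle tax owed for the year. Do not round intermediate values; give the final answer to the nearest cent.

£2,930.29

1 Jan – 1 Nov 1995: 305 days at 3.35% → £89,000 × 3.35% × 305/365 = £2,491.3904
2 Nov – 31 Dec 1995: 60 days at 3% → £89,000 × 3% × 60/365 = £438.9041
Total = £2,930.2945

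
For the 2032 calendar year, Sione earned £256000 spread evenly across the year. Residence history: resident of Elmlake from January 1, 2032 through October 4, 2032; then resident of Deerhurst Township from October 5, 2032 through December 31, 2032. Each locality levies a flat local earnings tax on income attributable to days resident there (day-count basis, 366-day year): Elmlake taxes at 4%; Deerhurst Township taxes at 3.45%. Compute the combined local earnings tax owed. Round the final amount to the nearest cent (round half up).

Elmlake, January 1 – October 4, 2032: 278 days → £256000 × 4% × 278/366 = £7777.9235
Deerhurst Township, October 5 – December 31, 2032: 88 days → £256000 × 3.45% × 88/366 = £2123.5410
Total = £9901.4645

£9901.46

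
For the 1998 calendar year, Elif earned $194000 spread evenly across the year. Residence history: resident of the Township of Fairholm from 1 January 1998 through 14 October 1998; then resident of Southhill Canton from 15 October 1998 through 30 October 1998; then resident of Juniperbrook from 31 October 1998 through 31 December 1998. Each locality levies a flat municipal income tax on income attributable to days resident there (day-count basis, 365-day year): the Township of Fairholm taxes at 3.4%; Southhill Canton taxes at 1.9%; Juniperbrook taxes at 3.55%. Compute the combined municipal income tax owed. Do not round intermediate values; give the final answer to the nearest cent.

The Township of Fairholm, 1 January – 14 October 1998: 287 days → $194000 × 3.4% × 287/365 = $5186.4438
Southhill Canton, 15 October – 30 October 1998: 16 days → $194000 × 1.9% × 16/365 = $161.5781
Juniperbrook, 31 October – 31 December 1998: 62 days → $194000 × 3.55% × 62/365 = $1169.8466
Total = $6517.8685

$6517.87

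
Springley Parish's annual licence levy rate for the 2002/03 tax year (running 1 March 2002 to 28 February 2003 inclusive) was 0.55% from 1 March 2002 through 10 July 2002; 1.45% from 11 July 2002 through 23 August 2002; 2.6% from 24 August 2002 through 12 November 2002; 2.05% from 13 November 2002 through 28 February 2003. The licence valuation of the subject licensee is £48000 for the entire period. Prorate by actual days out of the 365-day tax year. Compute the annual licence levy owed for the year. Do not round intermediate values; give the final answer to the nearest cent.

1 March – 10 July 2002: 132 days at 0.55% → £48000 × 0.55% × 132/365 = £95.4740
11 July – 23 August 2002: 44 days at 1.45% → £48000 × 1.45% × 44/365 = £83.9014
24 August – 12 November 2002: 81 days at 2.6% → £48000 × 2.6% × 81/365 = £276.9534
13 November 2002 – 28 February 2003: 108 days at 2.05% → £48000 × 2.05% × 108/365 = £291.1562
Total = £747.4849

£747.48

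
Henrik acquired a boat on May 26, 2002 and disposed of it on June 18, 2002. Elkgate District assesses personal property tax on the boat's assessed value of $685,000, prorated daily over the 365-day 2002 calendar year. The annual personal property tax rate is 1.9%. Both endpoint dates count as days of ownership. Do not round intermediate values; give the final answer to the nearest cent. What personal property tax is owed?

Days held (May 26 – June 18, 2002): 24 out of 365
Tax = $685,000 × 1.9% × 24/365 = $855.7808

$855.78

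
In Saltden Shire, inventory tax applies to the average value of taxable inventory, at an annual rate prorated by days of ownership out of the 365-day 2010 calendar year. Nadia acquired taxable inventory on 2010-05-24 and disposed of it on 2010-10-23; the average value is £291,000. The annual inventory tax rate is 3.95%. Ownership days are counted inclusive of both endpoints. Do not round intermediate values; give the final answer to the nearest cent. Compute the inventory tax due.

Days held (2010-05-24 to 2010-10-23): 153 out of 365
Tax = £291,000 × 3.95% × 153/365 = £4,818.2425

£4,818.24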